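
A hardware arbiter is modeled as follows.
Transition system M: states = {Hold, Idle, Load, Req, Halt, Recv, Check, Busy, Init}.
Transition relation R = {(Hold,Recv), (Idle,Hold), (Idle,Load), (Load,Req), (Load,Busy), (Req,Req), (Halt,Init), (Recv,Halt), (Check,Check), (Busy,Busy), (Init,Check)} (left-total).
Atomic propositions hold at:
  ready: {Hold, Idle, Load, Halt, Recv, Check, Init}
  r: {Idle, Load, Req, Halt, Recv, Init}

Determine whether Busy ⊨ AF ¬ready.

Yes

Sat(¬ready) = {Req, Busy}
AF ¬ready: least fixpoint, start Z0 = {Req, Busy}, add states with every successor in Z. Z1 = {Load, Req, Busy}; fixed.
Sat(AF ¬ready) = {Load, Req, Busy}
Busy ∈ Sat(AF ¬ready) = {Load, Req, Busy}, so the formula holds at Busy.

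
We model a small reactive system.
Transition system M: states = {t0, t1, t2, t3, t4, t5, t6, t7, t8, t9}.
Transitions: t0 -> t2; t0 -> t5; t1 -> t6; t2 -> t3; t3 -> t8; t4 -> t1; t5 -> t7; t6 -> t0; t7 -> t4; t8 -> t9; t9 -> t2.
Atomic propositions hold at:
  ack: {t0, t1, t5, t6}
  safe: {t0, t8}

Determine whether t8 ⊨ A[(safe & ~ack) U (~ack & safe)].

Sat(~ack) = {t2, t3, t4, t7, t8, t9}
Sat(safe & ~ack) = {t8}
Sat(~ack & safe) = {t8}
A[(safe & ~ack) U (~ack & safe)]: least fixpoint, start Z0 = Sat((~ack & safe)) = {t8}, add states in Sat(safe & ~ack) with every successor in Z. Already a fixed point.
Sat(A[(safe & ~ack) U (~ack & safe)]) = {t8}
t8 ∈ Sat(A[(safe & ~ack) U (~ack & safe)]) = {t8}, so the formula holds at t8.

Yes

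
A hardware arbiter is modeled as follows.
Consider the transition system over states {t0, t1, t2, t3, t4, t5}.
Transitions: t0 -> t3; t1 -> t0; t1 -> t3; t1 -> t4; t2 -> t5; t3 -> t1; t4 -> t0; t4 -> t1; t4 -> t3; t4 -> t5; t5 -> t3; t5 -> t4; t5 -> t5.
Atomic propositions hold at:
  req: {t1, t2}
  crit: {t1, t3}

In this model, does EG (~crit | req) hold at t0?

Sat(~crit) = {t0, t2, t4, t5}
Sat(~crit | req) = {t0, t1, t2, t4, t5}
EG (~crit | req): greatest fixpoint, start Z0 = {t0, t1, t2, t4, t5}, keep only states in Sat with some successor in Z. Z1 = {t1, t2, t4, t5}; fixed.
Sat(EG (~crit | req)) = {t1, t2, t4, t5}
t0 ∉ Sat(EG (~crit | req)) = {t1, t2, t4, t5}, so the formula does not hold at t0.

No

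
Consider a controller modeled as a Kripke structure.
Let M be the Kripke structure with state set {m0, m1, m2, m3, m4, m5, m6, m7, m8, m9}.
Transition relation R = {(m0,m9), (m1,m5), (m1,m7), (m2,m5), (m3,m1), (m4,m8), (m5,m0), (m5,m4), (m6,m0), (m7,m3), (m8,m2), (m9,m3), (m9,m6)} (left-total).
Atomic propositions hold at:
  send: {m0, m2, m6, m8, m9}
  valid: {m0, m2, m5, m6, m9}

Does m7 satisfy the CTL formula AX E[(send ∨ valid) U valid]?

No

Sat(send ∨ valid) = {m0, m2, m5, m6, m8, m9}
E[(send ∨ valid) U valid]: least fixpoint, start Z0 = Sat(valid) = {m0, m2, m5, m6, m9}, add states in Sat(send ∨ valid) with some successor in Z. Z1 = {m0, m2, m5, m6, m8, m9}; fixed.
Sat(E[(send ∨ valid) U valid]) = {m0, m2, m5, m6, m8, m9}
Sat(AX E[(send ∨ valid) U valid]) = {s : every successor in {m0, m2, m5, m6, m8, m9}} = {m0, m2, m4, m6, m8}
m7 ∉ Sat(AX E[(send ∨ valid) U valid]) = {m0, m2, m4, m6, m8}, so the formula does not hold at m7.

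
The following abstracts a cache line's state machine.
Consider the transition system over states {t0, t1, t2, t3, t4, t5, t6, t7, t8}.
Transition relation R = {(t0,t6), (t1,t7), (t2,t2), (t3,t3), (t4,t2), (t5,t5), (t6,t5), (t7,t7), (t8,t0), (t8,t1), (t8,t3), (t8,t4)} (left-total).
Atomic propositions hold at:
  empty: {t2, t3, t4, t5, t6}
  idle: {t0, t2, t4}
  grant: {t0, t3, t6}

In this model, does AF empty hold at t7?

AF empty: least fixpoint, start Z0 = {t2, t3, t4, t5, t6}, add states with every successor in Z. Z1 = {t0, t2, t3, t4, t5, t6}; fixed.
Sat(AF empty) = {t0, t2, t3, t4, t5, t6}
t7 ∉ Sat(AF empty) = {t0, t2, t3, t4, t5, t6}, so the formula does not hold at t7.

No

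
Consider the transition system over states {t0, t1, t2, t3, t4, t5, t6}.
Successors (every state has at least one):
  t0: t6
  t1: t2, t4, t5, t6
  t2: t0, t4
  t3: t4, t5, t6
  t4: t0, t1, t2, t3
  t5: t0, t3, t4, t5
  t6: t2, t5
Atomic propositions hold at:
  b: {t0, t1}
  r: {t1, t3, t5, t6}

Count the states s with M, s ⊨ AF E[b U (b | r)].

5

Sat(b | r) = {t0, t1, t3, t5, t6}
E[b U (b | r)]: least fixpoint, start Z0 = Sat((b | r)) = {t0, t1, t3, t5, t6}, add states in Sat(b) with some successor in Z. Already a fixed point.
Sat(E[b U (b | r)]) = {t0, t1, t3, t5, t6}
AF E[b U (b | r)]: least fixpoint, start Z0 = {t0, t1, t3, t5, t6}, add states with every successor in Z. Already a fixed point.
Sat(AF E[b U (b | r)]) = {t0, t1, t3, t5, t6}
|Sat(AF E[b U (b | r)])| = |{t0, t1, t3, t5, t6}| = 5.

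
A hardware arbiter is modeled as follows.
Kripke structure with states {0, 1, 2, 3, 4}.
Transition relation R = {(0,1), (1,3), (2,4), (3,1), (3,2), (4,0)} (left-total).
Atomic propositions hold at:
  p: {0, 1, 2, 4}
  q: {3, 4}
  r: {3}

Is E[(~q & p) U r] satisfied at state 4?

No

Sat(~q) = {0, 1, 2}
Sat(~q & p) = {0, 1, 2}
E[(~q & p) U r]: least fixpoint, start Z0 = Sat(r) = {3}, add states in Sat(~q & p) with some successor in Z. Z1 = {1, 3}; Z2 = {0, 1, 3}; fixed.
Sat(E[(~q & p) U r]) = {0, 1, 3}
4 ∉ Sat(E[(~q & p) U r]) = {0, 1, 3}, so the formula does not hold at 4.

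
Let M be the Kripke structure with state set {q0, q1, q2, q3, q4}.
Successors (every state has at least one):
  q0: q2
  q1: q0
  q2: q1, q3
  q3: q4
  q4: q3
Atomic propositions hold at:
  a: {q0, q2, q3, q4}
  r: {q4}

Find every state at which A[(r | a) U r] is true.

Sat(r | a) = {q0, q2, q3, q4}
A[(r | a) U r]: least fixpoint, start Z0 = Sat(r) = {q4}, add states in Sat(r | a) with every successor in Z. Z1 = {q3, q4}; fixed.
Sat(A[(r | a) U r]) = {q3, q4}

{q3, q4}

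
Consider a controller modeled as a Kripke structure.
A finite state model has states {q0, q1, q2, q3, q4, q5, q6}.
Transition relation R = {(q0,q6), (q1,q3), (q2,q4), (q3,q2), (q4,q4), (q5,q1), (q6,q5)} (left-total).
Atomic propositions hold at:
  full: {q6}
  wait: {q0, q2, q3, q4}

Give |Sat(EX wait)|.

4

Sat(EX wait) = {s : some successor in {q0, q2, q3, q4}} = {q1, q2, q3, q4}
|Sat(EX wait)| = |{q1, q2, q3, q4}| = 4.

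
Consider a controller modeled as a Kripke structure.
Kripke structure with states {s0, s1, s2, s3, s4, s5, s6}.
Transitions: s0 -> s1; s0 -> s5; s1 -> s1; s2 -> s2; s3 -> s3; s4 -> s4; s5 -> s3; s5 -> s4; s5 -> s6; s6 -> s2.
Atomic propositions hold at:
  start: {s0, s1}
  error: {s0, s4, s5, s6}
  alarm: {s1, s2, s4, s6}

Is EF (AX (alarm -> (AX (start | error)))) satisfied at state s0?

Yes

Sat(start | error) = {s0, s1, s4, s5, s6}
Sat(AX (start | error)) = {s : every successor in {s0, s1, s4, s5, s6}} = {s0, s1, s4}
Sat(alarm -> (AX (start | error))) = {s0, s1, s3, s4, s5}
Sat(AX (alarm -> (AX (start | error)))) = {s : every successor in {s0, s1, s3, s4, s5}} = {s0, s1, s3, s4}
EF (AX (alarm -> (AX (start | error)))): least fixpoint, start Z0 = {s0, s1, s3, s4}, add states with some successor in Z. Z1 = {s0, s1, s3, s4, s5}; fixed.
Sat(EF (AX (alarm -> (AX (start | error))))) = {s0, s1, s3, s4, s5}
s0 ∈ Sat(EF (AX (alarm -> (AX (start | error))))) = {s0, s1, s3, s4, s5}, so the formula holds at s0.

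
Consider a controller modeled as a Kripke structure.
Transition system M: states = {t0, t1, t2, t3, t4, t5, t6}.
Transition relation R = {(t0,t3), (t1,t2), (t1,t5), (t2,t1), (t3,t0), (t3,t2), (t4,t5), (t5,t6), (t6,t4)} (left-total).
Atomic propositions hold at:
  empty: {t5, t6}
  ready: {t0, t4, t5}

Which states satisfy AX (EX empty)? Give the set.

{t2, t4, t6}

Sat(EX empty) = {s : some successor in {t5, t6}} = {t1, t4, t5}
Sat(AX (EX empty)) = {s : every successor in {t1, t4, t5}} = {t2, t4, t6}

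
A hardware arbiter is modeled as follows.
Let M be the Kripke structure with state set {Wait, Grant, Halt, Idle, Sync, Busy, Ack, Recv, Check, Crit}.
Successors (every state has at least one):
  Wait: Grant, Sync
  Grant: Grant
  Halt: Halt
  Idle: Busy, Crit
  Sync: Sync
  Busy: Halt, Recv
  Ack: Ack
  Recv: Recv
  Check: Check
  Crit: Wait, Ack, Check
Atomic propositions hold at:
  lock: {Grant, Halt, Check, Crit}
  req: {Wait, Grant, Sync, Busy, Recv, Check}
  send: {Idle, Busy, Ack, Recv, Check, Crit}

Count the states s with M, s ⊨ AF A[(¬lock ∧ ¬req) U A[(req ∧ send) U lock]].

Sat(¬lock) = {Wait, Idle, Sync, Busy, Ack, Recv}
Sat(¬req) = {Halt, Idle, Ack, Crit}
Sat(¬lock ∧ ¬req) = {Idle, Ack}
Sat(req ∧ send) = {Busy, Recv, Check}
A[(req ∧ send) U lock]: least fixpoint, start Z0 = Sat(lock) = {Grant, Halt, Check, Crit}, add states in Sat(req ∧ send) with every successor in Z. Already a fixed point.
Sat(A[(req ∧ send) U lock]) = {Grant, Halt, Check, Crit}
A[(¬lock ∧ ¬req) U A[(req ∧ send) U lock]]: least fixpoint, start Z0 = Sat(A[(req ∧ send) U lock]) = {Grant, Halt, Check, Crit}, add states in Sat(¬lock ∧ ¬req) with every successor in Z. Already a fixed point.
Sat(A[(¬lock ∧ ¬req) U A[(req ∧ send) U lock]]) = {Grant, Halt, Check, Crit}
AF A[(¬lock ∧ ¬req) U A[(req ∧ send) U lock]]: least fixpoint, start Z0 = {Grant, Halt, Check, Crit}, add states with every successor in Z. Already a fixed point.
Sat(AF A[(¬lock ∧ ¬req) U A[(req ∧ send) U lock]]) = {Grant, Halt, Check, Crit}
|Sat(AF A[(¬lock ∧ ¬req) U A[(req ∧ send) U lock]])| = |{Grant, Halt, Check, Crit}| = 4.

4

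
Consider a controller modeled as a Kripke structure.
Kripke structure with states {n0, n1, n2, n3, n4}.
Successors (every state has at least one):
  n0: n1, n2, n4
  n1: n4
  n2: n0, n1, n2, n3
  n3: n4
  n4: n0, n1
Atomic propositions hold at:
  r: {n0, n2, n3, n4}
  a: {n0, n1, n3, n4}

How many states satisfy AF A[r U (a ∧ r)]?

4

Sat(a ∧ r) = {n0, n3, n4}
A[r U (a ∧ r)]: least fixpoint, start Z0 = Sat((a ∧ r)) = {n0, n3, n4}, add states in Sat(r) with every successor in Z. Already a fixed point.
Sat(A[r U (a ∧ r)]) = {n0, n3, n4}
AF A[r U (a ∧ r)]: least fixpoint, start Z0 = {n0, n3, n4}, add states with every successor in Z. Z1 = {n0, n1, n3, n4}; fixed.
Sat(AF A[r U (a ∧ r)]) = {n0, n1, n3, n4}
|Sat(AF A[r U (a ∧ r)])| = |{n0, n1, n3, n4}| = 4.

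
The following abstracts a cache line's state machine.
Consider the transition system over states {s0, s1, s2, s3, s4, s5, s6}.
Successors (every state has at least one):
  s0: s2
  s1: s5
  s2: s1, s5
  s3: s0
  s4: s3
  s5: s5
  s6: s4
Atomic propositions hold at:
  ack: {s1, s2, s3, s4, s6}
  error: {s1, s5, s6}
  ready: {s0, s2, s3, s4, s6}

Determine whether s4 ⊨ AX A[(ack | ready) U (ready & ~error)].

Yes

Sat(ack | ready) = {s0, s1, s2, s3, s4, s6}
Sat(~error) = {s0, s2, s3, s4}
Sat(ready & ~error) = {s0, s2, s3, s4}
A[(ack | ready) U (ready & ~error)]: least fixpoint, start Z0 = Sat((ready & ~error)) = {s0, s2, s3, s4}, add states in Sat(ack | ready) with every successor in Z. Z1 = {s0, s2, s3, s4, s6}; fixed.
Sat(A[(ack | ready) U (ready & ~error)]) = {s0, s2, s3, s4, s6}
Sat(AX A[(ack | ready) U (ready & ~error)]) = {s : every successor in {s0, s2, s3, s4, s6}} = {s0, s3, s4, s6}
s4 ∈ Sat(AX A[(ack | ready) U (ready & ~error)]) = {s0, s3, s4, s6}, so the formula holds at s4.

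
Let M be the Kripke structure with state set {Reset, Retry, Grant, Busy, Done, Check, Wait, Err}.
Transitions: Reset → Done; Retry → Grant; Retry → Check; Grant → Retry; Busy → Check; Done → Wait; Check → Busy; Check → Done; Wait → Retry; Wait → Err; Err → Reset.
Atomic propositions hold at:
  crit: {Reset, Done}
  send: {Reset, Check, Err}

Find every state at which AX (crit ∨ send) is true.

Sat(crit ∨ send) = {Reset, Done, Check, Err}
Sat(AX (crit ∨ send)) = {s : every successor in {Reset, Done, Check, Err}} = {Reset, Busy, Err}

{Reset, Busy, Err}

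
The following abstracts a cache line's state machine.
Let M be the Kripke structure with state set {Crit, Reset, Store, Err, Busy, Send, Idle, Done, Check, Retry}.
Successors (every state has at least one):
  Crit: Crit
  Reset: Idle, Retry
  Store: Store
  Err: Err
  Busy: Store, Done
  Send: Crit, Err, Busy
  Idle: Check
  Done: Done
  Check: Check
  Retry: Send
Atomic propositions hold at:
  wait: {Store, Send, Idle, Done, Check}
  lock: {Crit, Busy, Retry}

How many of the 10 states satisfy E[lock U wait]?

7

E[lock U wait]: least fixpoint, start Z0 = Sat(wait) = {Store, Send, Idle, Done, Check}, add states in Sat(lock) with some successor in Z. Z1 = {Store, Busy, Send, Idle, Done, Check, Retry}; fixed.
Sat(E[lock U wait]) = {Store, Busy, Send, Idle, Done, Check, Retry}
|Sat(E[lock U wait])| = |{Store, Busy, Send, Idle, Done, Check, Retry}| = 7.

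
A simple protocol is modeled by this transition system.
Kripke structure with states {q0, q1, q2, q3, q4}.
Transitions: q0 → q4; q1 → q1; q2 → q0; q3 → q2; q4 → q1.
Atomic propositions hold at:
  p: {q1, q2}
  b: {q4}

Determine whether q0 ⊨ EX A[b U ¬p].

Sat(¬p) = {q0, q3, q4}
A[b U ¬p]: least fixpoint, start Z0 = Sat(¬p) = {q0, q3, q4}, add states in Sat(b) with every successor in Z. Already a fixed point.
Sat(A[b U ¬p]) = {q0, q3, q4}
Sat(EX A[b U ¬p]) = {s : some successor in {q0, q3, q4}} = {q0, q2}
q0 ∈ Sat(EX A[b U ¬p]) = {q0, q2}, so the formula holds at q0.

Yes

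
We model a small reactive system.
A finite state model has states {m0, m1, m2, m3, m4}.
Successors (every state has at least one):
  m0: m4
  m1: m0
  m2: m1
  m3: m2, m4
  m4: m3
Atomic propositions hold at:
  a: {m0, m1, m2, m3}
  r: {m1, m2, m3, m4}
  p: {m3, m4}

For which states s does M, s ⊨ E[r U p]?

{m3, m4}

E[r U p]: least fixpoint, start Z0 = Sat(p) = {m3, m4}, add states in Sat(r) with some successor in Z. Already a fixed point.
Sat(E[r U p]) = {m3, m4}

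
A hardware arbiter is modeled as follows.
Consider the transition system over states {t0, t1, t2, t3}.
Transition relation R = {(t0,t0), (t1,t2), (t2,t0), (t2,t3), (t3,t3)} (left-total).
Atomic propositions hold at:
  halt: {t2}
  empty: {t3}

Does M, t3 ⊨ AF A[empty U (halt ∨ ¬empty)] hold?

Sat(¬empty) = {t0, t1, t2}
Sat(halt ∨ ¬empty) = {t0, t1, t2}
A[empty U (halt ∨ ¬empty)]: least fixpoint, start Z0 = Sat((halt ∨ ¬empty)) = {t0, t1, t2}, add states in Sat(empty) with every successor in Z. Already a fixed point.
Sat(A[empty U (halt ∨ ¬empty)]) = {t0, t1, t2}
AF A[empty U (halt ∨ ¬empty)]: least fixpoint, start Z0 = {t0, t1, t2}, add states with every successor in Z. Already a fixed point.
Sat(AF A[empty U (halt ∨ ¬empty)]) = {t0, t1, t2}
t3 ∉ Sat(AF A[empty U (halt ∨ ¬empty)]) = {t0, t1, t2}, so the formula does not hold at t3.

No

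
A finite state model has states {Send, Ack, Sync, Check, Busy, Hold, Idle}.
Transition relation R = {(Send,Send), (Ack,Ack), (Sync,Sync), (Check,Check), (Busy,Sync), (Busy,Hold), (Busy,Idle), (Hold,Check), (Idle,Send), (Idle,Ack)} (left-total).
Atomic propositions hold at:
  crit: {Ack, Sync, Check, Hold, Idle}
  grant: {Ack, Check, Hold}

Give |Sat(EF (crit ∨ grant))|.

Sat(crit ∨ grant) = {Ack, Sync, Check, Hold, Idle}
EF (crit ∨ grant): least fixpoint, start Z0 = {Ack, Sync, Check, Hold, Idle}, add states with some successor in Z. Z1 = {Ack, Sync, Check, Busy, Hold, Idle}; fixed.
Sat(EF (crit ∨ grant)) = {Ack, Sync, Check, Busy, Hold, Idle}
|Sat(EF (crit ∨ grant))| = |{Ack, Sync, Check, Busy, Hold, Idle}| = 6.

6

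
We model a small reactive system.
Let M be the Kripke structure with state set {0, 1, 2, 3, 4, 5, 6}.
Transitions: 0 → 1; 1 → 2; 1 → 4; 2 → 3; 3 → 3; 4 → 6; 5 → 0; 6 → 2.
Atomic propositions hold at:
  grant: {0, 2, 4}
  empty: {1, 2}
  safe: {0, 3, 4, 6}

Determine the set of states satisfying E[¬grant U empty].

Sat(¬grant) = {1, 3, 5, 6}
E[¬grant U empty]: least fixpoint, start Z0 = Sat(empty) = {1, 2}, add states in Sat(¬grant) with some successor in Z. Z1 = {1, 2, 6}; fixed.
Sat(E[¬grant U empty]) = {1, 2, 6}

{1, 2, 6}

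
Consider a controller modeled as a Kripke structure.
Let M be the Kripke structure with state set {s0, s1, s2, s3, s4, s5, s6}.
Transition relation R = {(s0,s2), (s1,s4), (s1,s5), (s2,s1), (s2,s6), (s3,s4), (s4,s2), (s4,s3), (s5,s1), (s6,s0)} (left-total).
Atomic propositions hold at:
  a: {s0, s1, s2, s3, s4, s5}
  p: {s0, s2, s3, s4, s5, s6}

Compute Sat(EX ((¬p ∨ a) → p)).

Sat(¬p) = {s1}
Sat(¬p ∨ a) = {s0, s1, s2, s3, s4, s5}
Sat((¬p ∨ a) → p) = {s0, s2, s3, s4, s5, s6}
Sat(EX ((¬p ∨ a) → p)) = {s : some successor in {s0, s2, s3, s4, s5, s6}} = {s0, s1, s2, s3, s4, s6}

{s0, s1, s2, s3, s4, s6}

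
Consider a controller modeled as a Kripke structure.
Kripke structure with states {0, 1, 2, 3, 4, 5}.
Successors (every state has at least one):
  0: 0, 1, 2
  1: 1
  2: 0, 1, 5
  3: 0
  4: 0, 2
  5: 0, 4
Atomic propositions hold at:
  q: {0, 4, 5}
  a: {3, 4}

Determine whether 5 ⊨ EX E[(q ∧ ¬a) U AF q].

Sat(¬a) = {0, 1, 2, 5}
Sat(q ∧ ¬a) = {0, 5}
AF q: least fixpoint, start Z0 = {0, 4, 5}, add states with every successor in Z. Z1 = {0, 3, 4, 5}; fixed.
Sat(AF q) = {0, 3, 4, 5}
E[(q ∧ ¬a) U AF q]: least fixpoint, start Z0 = Sat(AF q) = {0, 3, 4, 5}, add states in Sat(q ∧ ¬a) with some successor in Z. Already a fixed point.
Sat(E[(q ∧ ¬a) U AF q]) = {0, 3, 4, 5}
Sat(EX E[(q ∧ ¬a) U AF q]) = {s : some successor in {0, 3, 4, 5}} = {0, 2, 3, 4, 5}
5 ∈ Sat(EX E[(q ∧ ¬a) U AF q]) = {0, 2, 3, 4, 5}, so the formula holds at 5.

Yes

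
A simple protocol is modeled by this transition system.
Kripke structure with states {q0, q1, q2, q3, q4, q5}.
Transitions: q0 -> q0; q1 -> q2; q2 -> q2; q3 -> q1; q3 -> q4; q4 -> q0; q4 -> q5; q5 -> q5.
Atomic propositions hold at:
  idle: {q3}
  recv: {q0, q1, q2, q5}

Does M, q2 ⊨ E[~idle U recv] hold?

Sat(~idle) = {q0, q1, q2, q4, q5}
E[~idle U recv]: least fixpoint, start Z0 = Sat(recv) = {q0, q1, q2, q5}, add states in Sat(~idle) with some successor in Z. Z1 = {q0, q1, q2, q4, q5}; fixed.
Sat(E[~idle U recv]) = {q0, q1, q2, q4, q5}
q2 ∈ Sat(E[~idle U recv]) = {q0, q1, q2, q4, q5}, so the formula holds at q2.

Yes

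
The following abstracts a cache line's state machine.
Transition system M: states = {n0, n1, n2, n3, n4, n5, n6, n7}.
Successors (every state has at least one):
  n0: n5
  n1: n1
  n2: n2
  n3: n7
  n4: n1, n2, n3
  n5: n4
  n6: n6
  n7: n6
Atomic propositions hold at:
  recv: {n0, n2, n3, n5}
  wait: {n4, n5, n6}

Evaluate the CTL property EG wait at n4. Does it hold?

EG wait: greatest fixpoint, start Z0 = {n4, n5, n6}, keep only states in Sat with some successor in Z. Z1 = {n5, n6}; Z2 = {n6}; fixed.
Sat(EG wait) = {n6}
n4 ∉ Sat(EG wait) = {n6}, so the formula does not hold at n4.

No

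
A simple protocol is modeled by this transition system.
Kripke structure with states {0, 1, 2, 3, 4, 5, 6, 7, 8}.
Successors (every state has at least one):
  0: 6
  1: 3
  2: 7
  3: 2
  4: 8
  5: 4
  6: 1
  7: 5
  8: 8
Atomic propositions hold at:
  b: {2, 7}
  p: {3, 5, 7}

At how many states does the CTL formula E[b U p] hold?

E[b U p]: least fixpoint, start Z0 = Sat(p) = {3, 5, 7}, add states in Sat(b) with some successor in Z. Z1 = {2, 3, 5, 7}; fixed.
Sat(E[b U p]) = {2, 3, 5, 7}
|Sat(E[b U p])| = |{2, 3, 5, 7}| = 4.

4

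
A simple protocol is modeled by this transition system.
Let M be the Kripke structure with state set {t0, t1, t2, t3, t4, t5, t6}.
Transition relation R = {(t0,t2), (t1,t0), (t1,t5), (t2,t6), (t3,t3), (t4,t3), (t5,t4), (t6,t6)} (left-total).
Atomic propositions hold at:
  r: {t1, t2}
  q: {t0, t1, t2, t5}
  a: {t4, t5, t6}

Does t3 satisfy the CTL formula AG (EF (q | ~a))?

Sat(~a) = {t0, t1, t2, t3}
Sat(q | ~a) = {t0, t1, t2, t3, t5}
EF (q | ~a): least fixpoint, start Z0 = {t0, t1, t2, t3, t5}, add states with some successor in Z. Z1 = {t0, t1, t2, t3, t4, t5}; fixed.
Sat(EF (q | ~a)) = {t0, t1, t2, t3, t4, t5}
AG (EF (q | ~a)): greatest fixpoint, start Z0 = {t0, t1, t2, t3, t4, t5}, keep only states in Sat with every successor in Z. Z1 = {t0, t1, t3, t4, t5}; Z2 = {t1, t3, t4, t5}; Z3 = {t3, t4, t5}; fixed.
Sat(AG (EF (q | ~a))) = {t3, t4, t5}
t3 ∈ Sat(AG (EF (q | ~a))) = {t3, t4, t5}, so the formula holds at t3.

Yes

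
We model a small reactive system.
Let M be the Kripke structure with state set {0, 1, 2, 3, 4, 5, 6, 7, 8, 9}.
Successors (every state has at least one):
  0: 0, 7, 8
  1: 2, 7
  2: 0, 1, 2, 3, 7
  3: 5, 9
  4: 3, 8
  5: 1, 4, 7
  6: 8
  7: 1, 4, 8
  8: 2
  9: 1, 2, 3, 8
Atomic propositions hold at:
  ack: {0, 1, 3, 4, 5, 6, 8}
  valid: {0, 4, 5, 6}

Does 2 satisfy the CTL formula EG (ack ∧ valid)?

Sat(ack ∧ valid) = {0, 4, 5, 6}
EG (ack ∧ valid): greatest fixpoint, start Z0 = {0, 4, 5, 6}, keep only states in Sat with some successor in Z. Z1 = {0, 5}; Z2 = {0}; fixed.
Sat(EG (ack ∧ valid)) = {0}
2 ∉ Sat(EG (ack ∧ valid)) = {0}, so the formula does not hold at 2.

No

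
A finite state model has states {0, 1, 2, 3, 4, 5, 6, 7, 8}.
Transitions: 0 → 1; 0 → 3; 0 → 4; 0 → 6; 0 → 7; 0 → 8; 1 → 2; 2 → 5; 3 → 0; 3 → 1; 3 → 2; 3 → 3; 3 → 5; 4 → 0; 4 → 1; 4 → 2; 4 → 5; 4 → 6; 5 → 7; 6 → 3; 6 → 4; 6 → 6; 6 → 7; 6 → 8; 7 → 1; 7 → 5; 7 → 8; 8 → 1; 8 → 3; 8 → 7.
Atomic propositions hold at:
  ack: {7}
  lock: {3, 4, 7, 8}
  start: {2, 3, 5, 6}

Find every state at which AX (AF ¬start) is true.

{1, 2, 5, 7}

Sat(¬start) = {0, 1, 4, 7, 8}
AF ¬start: least fixpoint, start Z0 = {0, 1, 4, 7, 8}, add states with every successor in Z. Z1 = {0, 1, 4, 5, 7, 8}; Z2 = {0, 1, 2, 4, 5, 7, 8}; fixed.
Sat(AF ¬start) = {0, 1, 2, 4, 5, 7, 8}
Sat(AX (AF ¬start)) = {s : every successor in {0, 1, 2, 4, 5, 7, 8}} = {1, 2, 5, 7}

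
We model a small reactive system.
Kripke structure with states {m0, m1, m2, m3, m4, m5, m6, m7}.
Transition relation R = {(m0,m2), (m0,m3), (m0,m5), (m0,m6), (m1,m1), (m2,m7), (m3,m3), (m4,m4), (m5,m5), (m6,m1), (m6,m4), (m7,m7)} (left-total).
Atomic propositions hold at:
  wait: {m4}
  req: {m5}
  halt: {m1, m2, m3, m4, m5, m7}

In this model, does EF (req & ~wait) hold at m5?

Sat(~wait) = {m0, m1, m2, m3, m5, m6, m7}
Sat(req & ~wait) = {m5}
EF (req & ~wait): least fixpoint, start Z0 = {m5}, add states with some successor in Z. Z1 = {m0, m5}; fixed.
Sat(EF (req & ~wait)) = {m0, m5}
m5 ∈ Sat(EF (req & ~wait)) = {m0, m5}, so the formula holds at m5.

Yes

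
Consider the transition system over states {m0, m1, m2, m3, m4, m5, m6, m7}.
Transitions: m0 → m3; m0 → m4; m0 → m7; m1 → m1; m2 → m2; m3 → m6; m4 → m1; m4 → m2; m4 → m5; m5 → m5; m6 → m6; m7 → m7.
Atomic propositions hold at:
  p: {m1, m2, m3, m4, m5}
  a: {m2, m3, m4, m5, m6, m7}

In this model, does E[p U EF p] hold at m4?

Yes

EF p: least fixpoint, start Z0 = {m1, m2, m3, m4, m5}, add states with some successor in Z. Z1 = {m0, m1, m2, m3, m4, m5}; fixed.
Sat(EF p) = {m0, m1, m2, m3, m4, m5}
E[p U EF p]: least fixpoint, start Z0 = Sat(EF p) = {m0, m1, m2, m3, m4, m5}, add states in Sat(p) with some successor in Z. Already a fixed point.
Sat(E[p U EF p]) = {m0, m1, m2, m3, m4, m5}
m4 ∈ Sat(E[p U EF p]) = {m0, m1, m2, m3, m4, m5}, so the formula holds at m4.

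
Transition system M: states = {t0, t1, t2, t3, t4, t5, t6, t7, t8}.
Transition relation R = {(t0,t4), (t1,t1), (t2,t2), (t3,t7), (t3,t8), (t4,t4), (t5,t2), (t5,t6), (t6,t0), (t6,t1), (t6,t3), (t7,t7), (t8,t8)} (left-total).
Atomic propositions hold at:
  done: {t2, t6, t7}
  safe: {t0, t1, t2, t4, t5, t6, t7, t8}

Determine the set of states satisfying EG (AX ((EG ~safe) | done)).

Sat(~safe) = {t3}
EG ~safe: greatest fixpoint, start Z0 = {t3}, keep only states in Sat with some successor in Z. Z1 = ∅; fixed.
Sat(EG ~safe) = ∅
Sat((EG ~safe) | done) = {t2, t6, t7}
Sat(AX ((EG ~safe) | done)) = {s : every successor in {t2, t6, t7}} = {t2, t5, t7}
EG (AX ((EG ~safe) | done)): greatest fixpoint, start Z0 = {t2, t5, t7}, keep only states in Sat with some successor in Z. Already a fixed point.
Sat(EG (AX ((EG ~safe) | done))) = {t2, t5, t7}

{t2, t5, t7}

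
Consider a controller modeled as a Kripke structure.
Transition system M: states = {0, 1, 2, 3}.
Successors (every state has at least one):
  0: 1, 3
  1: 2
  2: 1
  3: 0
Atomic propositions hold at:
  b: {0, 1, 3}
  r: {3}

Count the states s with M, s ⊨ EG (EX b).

Sat(EX b) = {s : some successor in {0, 1, 3}} = {0, 2, 3}
EG (EX b): greatest fixpoint, start Z0 = {0, 2, 3}, keep only states in Sat with some successor in Z. Z1 = {0, 3}; fixed.
Sat(EG (EX b)) = {0, 3}
|Sat(EG (EX b))| = |{0, 3}| = 2.

2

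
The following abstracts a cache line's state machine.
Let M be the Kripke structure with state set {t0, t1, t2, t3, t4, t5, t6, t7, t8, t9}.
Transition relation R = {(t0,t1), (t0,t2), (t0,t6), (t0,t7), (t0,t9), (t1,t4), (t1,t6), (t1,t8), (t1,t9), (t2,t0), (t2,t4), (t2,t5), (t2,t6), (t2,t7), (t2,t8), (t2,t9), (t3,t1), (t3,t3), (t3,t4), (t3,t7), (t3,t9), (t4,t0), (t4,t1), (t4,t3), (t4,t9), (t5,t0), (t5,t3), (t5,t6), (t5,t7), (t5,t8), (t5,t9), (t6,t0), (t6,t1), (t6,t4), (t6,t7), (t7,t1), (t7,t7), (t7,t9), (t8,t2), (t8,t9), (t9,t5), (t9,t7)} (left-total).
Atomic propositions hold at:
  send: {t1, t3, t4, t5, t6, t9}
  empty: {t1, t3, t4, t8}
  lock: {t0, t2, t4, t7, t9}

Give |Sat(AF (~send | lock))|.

Sat(~send) = {t0, t2, t7, t8}
Sat(~send | lock) = {t0, t2, t4, t7, t8, t9}
AF (~send | lock): least fixpoint, start Z0 = {t0, t2, t4, t7, t8, t9}, add states with every successor in Z. Already a fixed point.
Sat(AF (~send | lock)) = {t0, t2, t4, t7, t8, t9}
|Sat(AF (~send | lock))| = |{t0, t2, t4, t7, t8, t9}| = 6.

6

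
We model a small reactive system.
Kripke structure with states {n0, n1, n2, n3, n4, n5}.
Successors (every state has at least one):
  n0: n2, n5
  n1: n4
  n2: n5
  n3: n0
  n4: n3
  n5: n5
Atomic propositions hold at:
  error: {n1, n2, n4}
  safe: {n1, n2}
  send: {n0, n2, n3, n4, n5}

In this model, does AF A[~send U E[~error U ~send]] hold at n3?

No

Sat(~send) = {n1}
Sat(~error) = {n0, n3, n5}
E[~error U ~send]: least fixpoint, start Z0 = Sat(~send) = {n1}, add states in Sat(~error) with some successor in Z. Already a fixed point.
Sat(E[~error U ~send]) = {n1}
A[~send U E[~error U ~send]]: least fixpoint, start Z0 = Sat(E[~error U ~send]) = {n1}, add states in Sat(~send) with every successor in Z. Already a fixed point.
Sat(A[~send U E[~error U ~send]]) = {n1}
AF A[~send U E[~error U ~send]]: least fixpoint, start Z0 = {n1}, add states with every successor in Z. Already a fixed point.
Sat(AF A[~send U E[~error U ~send]]) = {n1}
n3 ∉ Sat(AF A[~send U E[~error U ~send]]) = {n1}, so the formula does not hold at n3.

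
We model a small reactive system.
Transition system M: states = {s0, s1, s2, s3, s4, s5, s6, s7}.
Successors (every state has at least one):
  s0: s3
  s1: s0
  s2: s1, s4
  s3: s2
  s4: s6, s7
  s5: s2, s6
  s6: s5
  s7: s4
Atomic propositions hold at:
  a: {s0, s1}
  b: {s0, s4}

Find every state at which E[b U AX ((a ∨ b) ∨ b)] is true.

{s1, s2, s4, s7}

Sat(a ∨ b) = {s0, s1, s4}
Sat((a ∨ b) ∨ b) = {s0, s1, s4}
Sat(AX ((a ∨ b) ∨ b)) = {s : every successor in {s0, s1, s4}} = {s1, s2, s7}
E[b U AX ((a ∨ b) ∨ b)]: least fixpoint, start Z0 = Sat(AX ((a ∨ b) ∨ b)) = {s1, s2, s7}, add states in Sat(b) with some successor in Z. Z1 = {s1, s2, s4, s7}; fixed.
Sat(E[b U AX ((a ∨ b) ∨ b)]) = {s1, s2, s4, s7}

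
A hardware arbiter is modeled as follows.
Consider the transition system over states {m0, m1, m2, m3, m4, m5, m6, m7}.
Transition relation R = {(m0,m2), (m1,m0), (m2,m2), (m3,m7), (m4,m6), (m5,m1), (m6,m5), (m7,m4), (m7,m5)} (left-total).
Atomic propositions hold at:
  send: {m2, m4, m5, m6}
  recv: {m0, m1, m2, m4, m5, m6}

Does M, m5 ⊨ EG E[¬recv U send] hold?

Sat(¬recv) = {m3, m7}
E[¬recv U send]: least fixpoint, start Z0 = Sat(send) = {m2, m4, m5, m6}, add states in Sat(¬recv) with some successor in Z. Z1 = {m2, m4, m5, m6, m7}; Z2 = {m2, m3, m4, m5, m6, m7}; fixed.
Sat(E[¬recv U send]) = {m2, m3, m4, m5, m6, m7}
EG E[¬recv U send]: greatest fixpoint, start Z0 = {m2, m3, m4, m5, m6, m7}, keep only states in Sat with some successor in Z. Z1 = {m2, m3, m4, m6, m7}; Z2 = {m2, m3, m4, m7}; Z3 = {m2, m3, m7}; Z4 = {m2, m3}; Z5 = {m2}; fixed.
Sat(EG E[¬recv U send]) = {m2}
m5 ∉ Sat(EG E[¬recv U send]) = {m2}, so the formula does not hold at m5.

No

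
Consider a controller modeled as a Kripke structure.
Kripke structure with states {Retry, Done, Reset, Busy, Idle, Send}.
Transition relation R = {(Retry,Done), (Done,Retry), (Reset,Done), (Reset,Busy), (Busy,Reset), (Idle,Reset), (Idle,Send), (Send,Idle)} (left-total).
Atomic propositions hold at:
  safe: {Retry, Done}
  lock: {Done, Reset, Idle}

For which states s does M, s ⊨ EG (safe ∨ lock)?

{Retry, Done, Reset, Idle}

Sat(safe ∨ lock) = {Retry, Done, Reset, Idle}
EG (safe ∨ lock): greatest fixpoint, start Z0 = {Retry, Done, Reset, Idle}, keep only states in Sat with some successor in Z. Already a fixed point.
Sat(EG (safe ∨ lock)) = {Retry, Done, Reset, Idle}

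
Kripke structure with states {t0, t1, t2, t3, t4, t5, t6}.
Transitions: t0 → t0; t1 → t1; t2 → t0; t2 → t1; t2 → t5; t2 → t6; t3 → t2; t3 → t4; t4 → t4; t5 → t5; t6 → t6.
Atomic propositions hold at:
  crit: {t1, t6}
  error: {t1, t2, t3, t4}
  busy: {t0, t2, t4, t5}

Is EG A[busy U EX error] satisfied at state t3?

Yes

Sat(EX error) = {s : some successor in {t1, t2, t3, t4}} = {t1, t2, t3, t4}
A[busy U EX error]: least fixpoint, start Z0 = Sat(EX error) = {t1, t2, t3, t4}, add states in Sat(busy) with every successor in Z. Already a fixed point.
Sat(A[busy U EX error]) = {t1, t2, t3, t4}
EG A[busy U EX error]: greatest fixpoint, start Z0 = {t1, t2, t3, t4}, keep only states in Sat with some successor in Z. Already a fixed point.
Sat(EG A[busy U EX error]) = {t1, t2, t3, t4}
t3 ∈ Sat(EG A[busy U EX error]) = {t1, t2, t3, t4}, so the formula holds at t3.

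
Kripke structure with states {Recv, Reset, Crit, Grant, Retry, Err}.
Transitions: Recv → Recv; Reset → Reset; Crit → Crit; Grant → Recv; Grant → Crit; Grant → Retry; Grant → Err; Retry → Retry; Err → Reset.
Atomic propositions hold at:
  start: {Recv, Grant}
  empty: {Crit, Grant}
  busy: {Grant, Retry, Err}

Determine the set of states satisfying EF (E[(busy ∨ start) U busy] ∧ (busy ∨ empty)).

{Grant, Retry, Err}

Sat(busy ∨ start) = {Recv, Grant, Retry, Err}
E[(busy ∨ start) U busy]: least fixpoint, start Z0 = Sat(busy) = {Grant, Retry, Err}, add states in Sat(busy ∨ start) with some successor in Z. Already a fixed point.
Sat(E[(busy ∨ start) U busy]) = {Grant, Retry, Err}
Sat(busy ∨ empty) = {Crit, Grant, Retry, Err}
Sat(E[(busy ∨ start) U busy] ∧ (busy ∨ empty)) = {Grant, Retry, Err}
EF (E[(busy ∨ start) U busy] ∧ (busy ∨ empty)): least fixpoint, start Z0 = {Grant, Retry, Err}, add states with some successor in Z. Already a fixed point.
Sat(EF (E[(busy ∨ start) U busy] ∧ (busy ∨ empty))) = {Grant, Retry, Err}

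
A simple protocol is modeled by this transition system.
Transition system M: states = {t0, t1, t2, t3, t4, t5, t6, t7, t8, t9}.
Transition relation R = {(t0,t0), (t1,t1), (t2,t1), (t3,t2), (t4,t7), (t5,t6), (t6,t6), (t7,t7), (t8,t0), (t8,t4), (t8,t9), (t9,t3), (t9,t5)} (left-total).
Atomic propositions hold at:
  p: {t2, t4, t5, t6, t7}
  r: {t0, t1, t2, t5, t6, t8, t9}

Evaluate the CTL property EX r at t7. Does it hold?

Sat(EX r) = {s : some successor in {t0, t1, t2, t5, t6, t8, t9}} = {t0, t1, t2, t3, t5, t6, t8, t9}
t7 ∉ Sat(EX r) = {t0, t1, t2, t3, t5, t6, t8, t9}, so the formula does not hold at t7.

No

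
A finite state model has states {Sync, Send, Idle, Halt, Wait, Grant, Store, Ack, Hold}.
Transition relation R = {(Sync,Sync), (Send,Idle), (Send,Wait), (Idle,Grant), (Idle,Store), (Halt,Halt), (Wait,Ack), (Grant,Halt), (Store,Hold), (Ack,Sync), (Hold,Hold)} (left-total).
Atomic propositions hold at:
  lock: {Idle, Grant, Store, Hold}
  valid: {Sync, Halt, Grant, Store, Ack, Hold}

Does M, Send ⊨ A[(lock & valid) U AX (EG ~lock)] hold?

Sat(lock & valid) = {Grant, Store, Hold}
Sat(~lock) = {Sync, Send, Halt, Wait, Ack}
EG ~lock: greatest fixpoint, start Z0 = {Sync, Send, Halt, Wait, Ack}, keep only states in Sat with some successor in Z. Already a fixed point.
Sat(EG ~lock) = {Sync, Send, Halt, Wait, Ack}
Sat(AX (EG ~lock)) = {s : every successor in {Sync, Send, Halt, Wait, Ack}} = {Sync, Halt, Wait, Grant, Ack}
A[(lock & valid) U AX (EG ~lock)]: least fixpoint, start Z0 = Sat(AX (EG ~lock)) = {Sync, Halt, Wait, Grant, Ack}, add states in Sat(lock & valid) with every successor in Z. Already a fixed point.
Sat(A[(lock & valid) U AX (EG ~lock)]) = {Sync, Halt, Wait, Grant, Ack}
Send ∉ Sat(A[(lock & valid) U AX (EG ~lock)]) = {Sync, Halt, Wait, Grant, Ack}, so the formula does not hold at Send.

No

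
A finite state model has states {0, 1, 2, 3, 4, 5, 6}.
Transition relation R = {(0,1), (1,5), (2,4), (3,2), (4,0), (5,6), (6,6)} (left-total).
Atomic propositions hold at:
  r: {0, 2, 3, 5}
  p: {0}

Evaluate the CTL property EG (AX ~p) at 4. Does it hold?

Sat(~p) = {1, 2, 3, 4, 5, 6}
Sat(AX ~p) = {s : every successor in {1, 2, 3, 4, 5, 6}} = {0, 1, 2, 3, 5, 6}
EG (AX ~p): greatest fixpoint, start Z0 = {0, 1, 2, 3, 5, 6}, keep only states in Sat with some successor in Z. Z1 = {0, 1, 3, 5, 6}; Z2 = {0, 1, 5, 6}; fixed.
Sat(EG (AX ~p)) = {0, 1, 5, 6}
4 ∉ Sat(EG (AX ~p)) = {0, 1, 5, 6}, so the formula does not hold at 4.

No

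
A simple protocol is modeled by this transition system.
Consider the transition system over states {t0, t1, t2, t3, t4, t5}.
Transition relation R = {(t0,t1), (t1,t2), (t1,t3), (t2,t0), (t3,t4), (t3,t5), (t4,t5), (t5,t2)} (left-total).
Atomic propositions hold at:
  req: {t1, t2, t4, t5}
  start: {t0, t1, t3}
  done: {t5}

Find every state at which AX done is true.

Sat(AX done) = {s : every successor in {t5}} = {t4}

{t4}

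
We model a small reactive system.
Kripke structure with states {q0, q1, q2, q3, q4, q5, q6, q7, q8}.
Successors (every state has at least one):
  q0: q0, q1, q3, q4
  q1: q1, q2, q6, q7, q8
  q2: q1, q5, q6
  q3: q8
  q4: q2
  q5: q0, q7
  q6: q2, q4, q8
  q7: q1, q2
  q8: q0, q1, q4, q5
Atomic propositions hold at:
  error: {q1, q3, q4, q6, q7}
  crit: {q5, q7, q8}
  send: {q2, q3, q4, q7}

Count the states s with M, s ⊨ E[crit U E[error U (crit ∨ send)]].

8

Sat(crit ∨ send) = {q2, q3, q4, q5, q7, q8}
E[error U (crit ∨ send)]: least fixpoint, start Z0 = Sat((crit ∨ send)) = {q2, q3, q4, q5, q7, q8}, add states in Sat(error) with some successor in Z. Z1 = {q1, q2, q3, q4, q5, q6, q7, q8}; fixed.
Sat(E[error U (crit ∨ send)]) = {q1, q2, q3, q4, q5, q6, q7, q8}
E[crit U E[error U (crit ∨ send)]]: least fixpoint, start Z0 = Sat(E[error U (crit ∨ send)]) = {q1, q2, q3, q4, q5, q6, q7, q8}, add states in Sat(crit) with some successor in Z. Already a fixed point.
Sat(E[crit U E[error U (crit ∨ send)]]) = {q1, q2, q3, q4, q5, q6, q7, q8}
|Sat(E[crit U E[error U (crit ∨ send)]])| = |{q1, q2, q3, q4, q5, q6, q7, q8}| = 8.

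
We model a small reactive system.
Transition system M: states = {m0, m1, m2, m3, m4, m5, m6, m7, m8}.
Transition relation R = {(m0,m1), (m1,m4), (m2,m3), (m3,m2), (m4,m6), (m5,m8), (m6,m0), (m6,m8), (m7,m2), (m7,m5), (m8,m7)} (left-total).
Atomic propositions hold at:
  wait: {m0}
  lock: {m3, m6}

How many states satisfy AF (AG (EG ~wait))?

Sat(~wait) = {m1, m2, m3, m4, m5, m6, m7, m8}
EG ~wait: greatest fixpoint, start Z0 = {m1, m2, m3, m4, m5, m6, m7, m8}, keep only states in Sat with some successor in Z. Already a fixed point.
Sat(EG ~wait) = {m1, m2, m3, m4, m5, m6, m7, m8}
AG (EG ~wait): greatest fixpoint, start Z0 = {m1, m2, m3, m4, m5, m6, m7, m8}, keep only states in Sat with every successor in Z. Z1 = {m1, m2, m3, m4, m5, m7, m8}; Z2 = {m1, m2, m3, m5, m7, m8}; Z3 = {m2, m3, m5, m7, m8}; fixed.
Sat(AG (EG ~wait)) = {m2, m3, m5, m7, m8}
AF (AG (EG ~wait)): least fixpoint, start Z0 = {m2, m3, m5, m7, m8}, add states with every successor in Z. Already a fixed point.
Sat(AF (AG (EG ~wait))) = {m2, m3, m5, m7, m8}
|Sat(AF (AG (EG ~wait)))| = |{m2, m3, m5, m7, m8}| = 5.

5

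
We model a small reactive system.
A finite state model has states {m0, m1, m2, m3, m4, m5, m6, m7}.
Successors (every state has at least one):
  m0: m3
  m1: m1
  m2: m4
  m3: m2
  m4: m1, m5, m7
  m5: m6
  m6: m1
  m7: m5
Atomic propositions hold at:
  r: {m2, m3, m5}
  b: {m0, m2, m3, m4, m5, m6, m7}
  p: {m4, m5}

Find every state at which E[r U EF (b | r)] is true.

{m0, m2, m3, m4, m5, m6, m7}

Sat(b | r) = {m0, m2, m3, m4, m5, m6, m7}
EF (b | r): least fixpoint, start Z0 = {m0, m2, m3, m4, m5, m6, m7}, add states with some successor in Z. Already a fixed point.
Sat(EF (b | r)) = {m0, m2, m3, m4, m5, m6, m7}
E[r U EF (b | r)]: least fixpoint, start Z0 = Sat(EF (b | r)) = {m0, m2, m3, m4, m5, m6, m7}, add states in Sat(r) with some successor in Z. Already a fixed point.
Sat(E[r U EF (b | r)]) = {m0, m2, m3, m4, m5, m6, m7}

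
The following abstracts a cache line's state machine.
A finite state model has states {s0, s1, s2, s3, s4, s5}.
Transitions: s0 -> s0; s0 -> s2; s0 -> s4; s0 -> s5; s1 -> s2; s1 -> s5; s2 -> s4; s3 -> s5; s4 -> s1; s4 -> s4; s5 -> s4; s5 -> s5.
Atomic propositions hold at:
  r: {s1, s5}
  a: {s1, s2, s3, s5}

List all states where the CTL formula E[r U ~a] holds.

Sat(~a) = {s0, s4}
E[r U ~a]: least fixpoint, start Z0 = Sat(~a) = {s0, s4}, add states in Sat(r) with some successor in Z. Z1 = {s0, s4, s5}; Z2 = {s0, s1, s4, s5}; fixed.
Sat(E[r U ~a]) = {s0, s1, s4, s5}

{s0, s1, s4, s5}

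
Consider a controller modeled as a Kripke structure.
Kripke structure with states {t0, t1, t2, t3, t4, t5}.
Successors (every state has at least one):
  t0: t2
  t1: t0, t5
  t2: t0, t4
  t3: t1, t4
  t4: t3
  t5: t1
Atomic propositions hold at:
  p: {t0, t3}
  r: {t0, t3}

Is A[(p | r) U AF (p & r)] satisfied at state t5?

No

Sat(p | r) = {t0, t3}
Sat(p & r) = {t0, t3}
AF (p & r): least fixpoint, start Z0 = {t0, t3}, add states with every successor in Z. Z1 = {t0, t3, t4}; Z2 = {t0, t2, t3, t4}; fixed.
Sat(AF (p & r)) = {t0, t2, t3, t4}
A[(p | r) U AF (p & r)]: least fixpoint, start Z0 = Sat(AF (p & r)) = {t0, t2, t3, t4}, add states in Sat(p | r) with every successor in Z. Already a fixed point.
Sat(A[(p | r) U AF (p & r)]) = {t0, t2, t3, t4}
t5 ∉ Sat(A[(p | r) U AF (p & r)]) = {t0, t2, t3, t4}, so the formula does not hold at t5.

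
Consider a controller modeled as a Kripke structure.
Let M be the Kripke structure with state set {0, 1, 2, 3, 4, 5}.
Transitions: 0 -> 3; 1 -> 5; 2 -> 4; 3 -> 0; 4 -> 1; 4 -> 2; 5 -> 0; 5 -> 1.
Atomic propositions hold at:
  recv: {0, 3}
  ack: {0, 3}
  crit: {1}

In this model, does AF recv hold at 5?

AF recv: least fixpoint, start Z0 = {0, 3}, add states with every successor in Z. Already a fixed point.
Sat(AF recv) = {0, 3}
5 ∉ Sat(AF recv) = {0, 3}, so the formula does not hold at 5.

No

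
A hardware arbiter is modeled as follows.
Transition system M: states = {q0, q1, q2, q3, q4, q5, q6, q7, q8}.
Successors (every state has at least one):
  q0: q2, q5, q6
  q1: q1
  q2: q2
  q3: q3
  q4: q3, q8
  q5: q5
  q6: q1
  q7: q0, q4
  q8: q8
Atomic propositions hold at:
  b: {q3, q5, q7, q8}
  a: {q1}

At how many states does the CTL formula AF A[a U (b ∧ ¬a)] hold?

Sat(¬a) = {q0, q2, q3, q4, q5, q6, q7, q8}
Sat(b ∧ ¬a) = {q3, q5, q7, q8}
A[a U (b ∧ ¬a)]: least fixpoint, start Z0 = Sat((b ∧ ¬a)) = {q3, q5, q7, q8}, add states in Sat(a) with every successor in Z. Already a fixed point.
Sat(A[a U (b ∧ ¬a)]) = {q3, q5, q7, q8}
AF A[a U (b ∧ ¬a)]: least fixpoint, start Z0 = {q3, q5, q7, q8}, add states with every successor in Z. Z1 = {q3, q4, q5, q7, q8}; fixed.
Sat(AF A[a U (b ∧ ¬a)]) = {q3, q4, q5, q7, q8}
|Sat(AF A[a U (b ∧ ¬a)])| = |{q3, q4, q5, q7, q8}| = 5.

5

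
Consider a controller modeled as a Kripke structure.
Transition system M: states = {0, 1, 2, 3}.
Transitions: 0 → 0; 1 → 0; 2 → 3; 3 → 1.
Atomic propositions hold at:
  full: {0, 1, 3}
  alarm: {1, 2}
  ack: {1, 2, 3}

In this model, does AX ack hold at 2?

Yes

Sat(AX ack) = {s : every successor in {1, 2, 3}} = {2, 3}
2 ∈ Sat(AX ack) = {2, 3}, so the formula holds at 2.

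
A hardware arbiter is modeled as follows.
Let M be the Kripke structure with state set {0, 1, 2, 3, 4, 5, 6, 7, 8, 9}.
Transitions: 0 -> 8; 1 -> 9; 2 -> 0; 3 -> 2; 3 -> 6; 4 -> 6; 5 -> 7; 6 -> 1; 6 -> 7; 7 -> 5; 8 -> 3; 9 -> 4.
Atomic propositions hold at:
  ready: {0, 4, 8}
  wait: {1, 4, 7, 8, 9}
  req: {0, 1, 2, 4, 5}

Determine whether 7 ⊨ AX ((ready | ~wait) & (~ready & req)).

Sat(~wait) = {0, 2, 3, 5, 6}
Sat(ready | ~wait) = {0, 2, 3, 4, 5, 6, 8}
Sat(~ready) = {1, 2, 3, 5, 6, 7, 9}
Sat(~ready & req) = {1, 2, 5}
Sat((ready | ~wait) & (~ready & req)) = {2, 5}
Sat(AX ((ready | ~wait) & (~ready & req))) = {s : every successor in {2, 5}} = {7}
7 ∈ Sat(AX ((ready | ~wait) & (~ready & req))) = {7}, so the formula holds at 7.

Yes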